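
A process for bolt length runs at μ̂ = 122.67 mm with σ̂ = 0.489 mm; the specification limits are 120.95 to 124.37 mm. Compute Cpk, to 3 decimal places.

Cpu = (USL − μ̂) / (3σ̂) = (124.37 − 122.67) / (3 × 0.489) = 1.1588; Cpl = (μ̂ − LSL) / (3σ̂) = (122.67 − 120.95) / (3 × 0.489) = 1.1725; Cpk = min(Cpu, Cpl) = 1.1588

1.159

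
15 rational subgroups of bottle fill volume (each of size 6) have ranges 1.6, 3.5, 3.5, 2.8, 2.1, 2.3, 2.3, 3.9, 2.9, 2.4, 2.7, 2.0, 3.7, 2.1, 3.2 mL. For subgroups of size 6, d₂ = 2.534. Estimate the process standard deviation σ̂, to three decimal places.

1.079

R̄ = (1.6 + 3.5 + 3.5 + 2.8 + 2.1 + 2.3 + 2.3 + 3.9 + 2.9 + 2.4 + 2.7 + 2.0 + 3.7 + 2.1 + 3.2) / 15 = 2.7333
σ̂ = R̄ / d₂ = 2.7333 / 2.534 = 1.0787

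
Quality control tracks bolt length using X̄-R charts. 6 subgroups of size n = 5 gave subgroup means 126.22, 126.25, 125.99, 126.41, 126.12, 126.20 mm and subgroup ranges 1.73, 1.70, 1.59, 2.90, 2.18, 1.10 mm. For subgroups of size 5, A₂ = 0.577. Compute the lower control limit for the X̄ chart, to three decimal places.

X̄̄ = (126.22 + 126.25 + 125.99 + 126.41 + 126.12 + 126.20) / 6 = 757.1900 / 6 = 126.1983
R̄ = (1.73 + 1.70 + 1.59 + 2.90 + 2.18 + 1.10) / 6 = 11.2000 / 6 = 1.8667
LCL = X̄̄ − A₂·R̄ = 126.1983 − 0.577 × 1.8667 = 125.1213

125.121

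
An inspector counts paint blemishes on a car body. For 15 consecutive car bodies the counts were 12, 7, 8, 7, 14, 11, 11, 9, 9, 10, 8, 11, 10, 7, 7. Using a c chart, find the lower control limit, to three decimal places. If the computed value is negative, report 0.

0.202

c̄ = (12 + 7 + 8 + 7 + 14 + 11 + 11 + 9 + 9 + 10 + 8 + 11 + 10 + 7 + 7) / 15 = 141 / 15 = 9.4000
LCL = c̄ − 3√c̄ = 9.4000 − 3 × 3.0659 = 0.2022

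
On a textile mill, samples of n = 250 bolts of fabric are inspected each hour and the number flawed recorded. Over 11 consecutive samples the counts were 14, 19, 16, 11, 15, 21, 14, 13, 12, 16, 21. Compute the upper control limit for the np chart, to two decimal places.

27.12

p̄ = Σdᵢ / (k·n) = 172 / (11 × 250) = 0.06255
UCL = np̄ + 3·√(np̄(1−p̄)) = 15.6364 + 3 × √(15.6364×0.93745) = 15.6364 + 3 × 3.8286 = 27.1222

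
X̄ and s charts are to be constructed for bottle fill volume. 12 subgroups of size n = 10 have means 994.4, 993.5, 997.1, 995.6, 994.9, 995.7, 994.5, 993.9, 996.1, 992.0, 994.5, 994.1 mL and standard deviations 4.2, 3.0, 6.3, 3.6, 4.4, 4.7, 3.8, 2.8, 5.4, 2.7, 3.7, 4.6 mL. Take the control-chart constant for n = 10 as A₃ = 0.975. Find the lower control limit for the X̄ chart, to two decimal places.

X̄̄ = (994.4 + 993.5 + 997.1 + 995.6 + 994.9 + 995.7 + 994.5 + 993.9 + 996.1 + 992.0 + 994.5 + 994.1) / 12 = 994.6917
s̄ = (4.2 + 3.0 + 6.3 + 3.6 + 4.4 + 4.7 + 3.8 + 2.8 + 5.4 + 2.7 + 3.7 + 4.6) / 12 = 4.1000
LCL = X̄̄ − A₃·s̄ = 994.6917 − 0.975 × 4.1000 = 990.6942

990.69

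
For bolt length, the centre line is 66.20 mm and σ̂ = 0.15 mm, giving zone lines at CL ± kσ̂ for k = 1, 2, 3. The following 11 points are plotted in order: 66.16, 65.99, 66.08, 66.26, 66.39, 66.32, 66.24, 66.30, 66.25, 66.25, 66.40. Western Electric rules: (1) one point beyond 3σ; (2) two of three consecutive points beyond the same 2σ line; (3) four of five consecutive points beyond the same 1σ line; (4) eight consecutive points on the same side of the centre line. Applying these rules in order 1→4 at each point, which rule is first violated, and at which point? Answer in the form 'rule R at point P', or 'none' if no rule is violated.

rule 4 at point 11

Zone of each point (C = within 1σ̂, B = 1σ̂–2σ̂, A = 2σ̂–3σ̂, * = beyond 3σ̂; sign = side of CL): 1:-C, 2:-B, 3:-C, 4:+C, 5:+B, 6:+C, 7:+C, 8:+C, 9:+C, 10:+C, 11:+B
Rule 4 (eight consecutive points on the same side of the centre line) is satisfied at point 11.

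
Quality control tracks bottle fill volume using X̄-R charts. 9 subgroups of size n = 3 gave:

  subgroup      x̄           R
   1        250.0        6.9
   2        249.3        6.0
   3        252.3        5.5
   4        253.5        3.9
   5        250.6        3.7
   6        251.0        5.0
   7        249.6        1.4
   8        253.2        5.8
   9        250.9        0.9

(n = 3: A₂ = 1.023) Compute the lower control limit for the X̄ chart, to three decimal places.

246.711

X̄̄ = (250.0 + 249.3 + 252.3 + 253.5 + 250.6 + 251.0 + 249.6 + 253.2 + 250.9) / 9 = 2260.4000 / 9 = 251.1556
R̄ = (6.9 + 6.0 + 5.5 + 3.9 + 3.7 + 5.0 + 1.4 + 5.8 + 0.9) / 9 = 39.1000 / 9 = 4.3444
LCL = X̄̄ − A₂·R̄ = 251.1556 − 1.023 × 4.3444 = 246.7112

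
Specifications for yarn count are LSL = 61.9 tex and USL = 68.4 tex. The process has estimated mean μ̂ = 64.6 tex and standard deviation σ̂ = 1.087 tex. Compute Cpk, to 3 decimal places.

0.828

Cpu = (USL − μ̂) / (3σ̂) = (68.4 − 64.6) / (3 × 1.087) = 1.1653; Cpl = (μ̂ − LSL) / (3σ̂) = (64.6 − 61.9) / (3 × 1.087) = 0.8280; Cpk = min(Cpu, Cpl) = 0.8280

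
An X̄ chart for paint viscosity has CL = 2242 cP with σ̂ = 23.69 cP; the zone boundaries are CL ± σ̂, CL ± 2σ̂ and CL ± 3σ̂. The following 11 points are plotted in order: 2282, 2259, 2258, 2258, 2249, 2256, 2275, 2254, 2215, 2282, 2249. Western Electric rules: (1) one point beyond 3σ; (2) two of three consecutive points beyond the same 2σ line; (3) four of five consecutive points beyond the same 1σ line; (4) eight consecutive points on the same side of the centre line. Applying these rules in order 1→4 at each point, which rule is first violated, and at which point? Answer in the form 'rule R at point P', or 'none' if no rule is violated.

Zone of each point (C = within 1σ̂, B = 1σ̂–2σ̂, A = 2σ̂–3σ̂, * = beyond 3σ̂; sign = side of CL): 1:+B, 2:+C, 3:+C, 4:+C, 5:+C, 6:+C, 7:+B, 8:+C, 9:-B, 10:+B, 11:+C
Rule 4 (eight consecutive points on the same side of the centre line) is satisfied at point 8.

rule 4 at point 8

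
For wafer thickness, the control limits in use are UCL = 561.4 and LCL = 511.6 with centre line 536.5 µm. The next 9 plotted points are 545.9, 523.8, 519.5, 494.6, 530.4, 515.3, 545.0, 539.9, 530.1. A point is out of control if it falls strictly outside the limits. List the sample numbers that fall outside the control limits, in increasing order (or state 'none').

Compare each point to [511.6, 561.4]: sample 4 = 494.6 < LCL.

4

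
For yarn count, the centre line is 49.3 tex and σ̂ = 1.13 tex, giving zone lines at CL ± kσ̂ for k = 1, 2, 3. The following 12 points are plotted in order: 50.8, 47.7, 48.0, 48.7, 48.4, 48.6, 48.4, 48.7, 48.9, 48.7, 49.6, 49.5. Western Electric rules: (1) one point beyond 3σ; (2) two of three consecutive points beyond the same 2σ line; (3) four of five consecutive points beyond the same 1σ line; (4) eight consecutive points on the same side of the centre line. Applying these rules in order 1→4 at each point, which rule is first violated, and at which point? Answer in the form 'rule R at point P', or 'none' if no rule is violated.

Zone of each point (C = within 1σ̂, B = 1σ̂–2σ̂, A = 2σ̂–3σ̂, * = beyond 3σ̂; sign = side of CL): 1:+B, 2:-B, 3:-B, 4:-C, 5:-C, 6:-C, 7:-C, 8:-C, 9:-C, 10:-C, 11:+C, 12:+C
Rule 4 (eight consecutive points on the same side of the centre line) is satisfied at point 9.

rule 4 at point 9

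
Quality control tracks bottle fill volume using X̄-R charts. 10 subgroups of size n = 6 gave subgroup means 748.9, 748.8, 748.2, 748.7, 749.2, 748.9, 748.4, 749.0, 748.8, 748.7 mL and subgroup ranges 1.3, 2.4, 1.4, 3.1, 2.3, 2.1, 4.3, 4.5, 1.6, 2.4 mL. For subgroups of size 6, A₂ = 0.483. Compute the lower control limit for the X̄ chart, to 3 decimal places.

X̄̄ = (748.9 + 748.8 + 748.2 + 748.7 + 749.2 + 748.9 + 748.4 + 749.0 + 748.8 + 748.7) / 10 = 7487.6000 / 10 = 748.7600
R̄ = (1.3 + 2.4 + 1.4 + 3.1 + 2.3 + 2.1 + 4.3 + 4.5 + 1.6 + 2.4) / 10 = 25.4000 / 10 = 2.5400
LCL = X̄̄ − A₂·R̄ = 748.7600 − 0.483 × 2.5400 = 747.5332

747.533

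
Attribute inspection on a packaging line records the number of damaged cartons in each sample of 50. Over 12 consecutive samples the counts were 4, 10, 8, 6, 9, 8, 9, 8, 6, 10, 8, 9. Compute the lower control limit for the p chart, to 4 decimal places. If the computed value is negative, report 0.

p̄ = Σdᵢ / (k·n) = 95 / (12 × 50) = 0.15833
LCL = p̄ − 3·√(p̄(1−p̄)/n) = 0.15833 − 3 × 0.05163 = 0.00345

0.0035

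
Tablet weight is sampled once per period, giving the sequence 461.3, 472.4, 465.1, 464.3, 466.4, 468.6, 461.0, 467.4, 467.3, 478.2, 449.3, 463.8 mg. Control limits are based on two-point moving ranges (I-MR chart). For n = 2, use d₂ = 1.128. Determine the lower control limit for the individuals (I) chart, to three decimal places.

X̄ = (461.3 + 472.4 + 465.1 + 464.3 + 466.4 + 468.6 + 461.0 + 467.4 + 467.3 + 478.2 + 449.3 + 463.8) / 12 = 465.4250
Moving ranges: 11.1, 7.3, 0.8, 2.1, 2.2, 7.6, 6.4, 0.1, 10.9, 28.9, 14.5; M̄R̄ = 91.9000 / 11 = 8.3545
LCL = X̄ − 3·M̄R̄/d₂ = 465.4250 − 3 × 8.3545 / 1.128 = 443.2055

443.205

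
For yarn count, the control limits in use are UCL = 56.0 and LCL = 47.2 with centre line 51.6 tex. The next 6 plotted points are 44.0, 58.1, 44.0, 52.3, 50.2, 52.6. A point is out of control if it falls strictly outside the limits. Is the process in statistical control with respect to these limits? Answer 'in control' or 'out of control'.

out of control

Compare each point to [47.2, 56.0]: sample 1 = 44.0 < LCL; sample 2 = 58.1 > UCL; sample 3 = 44.0 < LCL.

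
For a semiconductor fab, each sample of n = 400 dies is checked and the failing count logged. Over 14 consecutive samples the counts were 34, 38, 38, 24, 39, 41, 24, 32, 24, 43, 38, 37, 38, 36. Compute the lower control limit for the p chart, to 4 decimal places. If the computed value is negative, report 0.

0.0446

p̄ = Σdᵢ / (k·n) = 486 / (14 × 400) = 0.08679
LCL = p̄ − 3·√(p̄(1−p̄)/n) = 0.08679 − 3 × 0.01408 = 0.04456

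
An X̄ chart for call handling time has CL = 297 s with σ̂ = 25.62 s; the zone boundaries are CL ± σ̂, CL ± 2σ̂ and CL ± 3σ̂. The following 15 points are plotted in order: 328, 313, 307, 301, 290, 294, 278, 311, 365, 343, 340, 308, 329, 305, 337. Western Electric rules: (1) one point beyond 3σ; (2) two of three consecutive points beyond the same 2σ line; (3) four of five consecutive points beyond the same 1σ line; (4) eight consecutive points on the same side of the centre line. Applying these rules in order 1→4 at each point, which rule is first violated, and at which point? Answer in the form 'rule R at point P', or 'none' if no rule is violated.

rule 3 at point 13

Zone of each point (C = within 1σ̂, B = 1σ̂–2σ̂, A = 2σ̂–3σ̂, * = beyond 3σ̂; sign = side of CL): 1:+B, 2:+C, 3:+C, 4:+C, 5:-C, 6:-C, 7:-C, 8:+C, 9:+A, 10:+B, 11:+B, 12:+C, 13:+B, 14:+C, 15:+B
Rule 3 (four of five consecutive points beyond the same 1σ limit) is satisfied at point 13.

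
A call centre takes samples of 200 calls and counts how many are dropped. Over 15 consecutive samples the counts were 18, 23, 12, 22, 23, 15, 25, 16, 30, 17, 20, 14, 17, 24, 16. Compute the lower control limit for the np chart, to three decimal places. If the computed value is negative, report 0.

6.891

p̄ = Σdᵢ / (k·n) = 292 / (15 × 200) = 0.09733
LCL = np̄ − 3·√(np̄(1−p̄)) = 19.4667 − 3 × 4.1919 = 6.8910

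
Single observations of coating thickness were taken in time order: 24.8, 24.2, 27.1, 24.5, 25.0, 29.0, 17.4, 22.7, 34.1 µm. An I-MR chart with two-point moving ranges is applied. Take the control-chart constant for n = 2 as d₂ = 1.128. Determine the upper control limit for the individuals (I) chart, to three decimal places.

38.354

X̄ = (24.8 + 24.2 + 27.1 + 24.5 + 25.0 + 29.0 + 17.4 + 22.7 + 34.1) / 9 = 25.4222
Moving ranges: 0.6, 2.9, 2.6, 0.5, 4.0, 11.6, 5.3, 11.4; M̄R̄ = 38.9000 / 8 = 4.8625
UCL = X̄ + 3·M̄R̄/d₂ = 25.4222 + 3 × 4.8625 / 1.128 = 38.3544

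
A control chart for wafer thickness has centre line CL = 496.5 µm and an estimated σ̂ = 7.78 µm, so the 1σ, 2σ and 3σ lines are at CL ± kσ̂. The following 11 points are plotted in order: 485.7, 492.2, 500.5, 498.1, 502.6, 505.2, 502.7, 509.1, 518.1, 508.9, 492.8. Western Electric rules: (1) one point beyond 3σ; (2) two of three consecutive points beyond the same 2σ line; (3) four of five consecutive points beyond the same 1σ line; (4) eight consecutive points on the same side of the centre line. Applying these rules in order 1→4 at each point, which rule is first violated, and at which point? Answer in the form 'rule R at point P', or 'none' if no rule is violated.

Zone of each point (C = within 1σ̂, B = 1σ̂–2σ̂, A = 2σ̂–3σ̂, * = beyond 3σ̂; sign = side of CL): 1:-B, 2:-C, 3:+C, 4:+C, 5:+C, 6:+B, 7:+C, 8:+B, 9:+A, 10:+B, 11:-C
Rule 3 (four of five consecutive points beyond the same 1σ limit) is satisfied at point 10.

rule 3 at point 10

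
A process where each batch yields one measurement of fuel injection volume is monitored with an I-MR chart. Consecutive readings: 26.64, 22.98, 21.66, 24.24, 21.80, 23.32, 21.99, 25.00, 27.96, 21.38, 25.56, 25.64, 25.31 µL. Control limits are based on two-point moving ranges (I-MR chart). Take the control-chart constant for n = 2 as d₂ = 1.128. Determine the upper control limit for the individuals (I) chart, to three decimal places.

30.761

X̄ = (26.64 + 22.98 + 21.66 + 24.24 + 21.80 + 23.32 + 21.99 + 25.00 + 27.96 + 21.38 + 25.56 + 25.64 + 25.31) / 13 = 24.1138
Moving ranges: 3.66, 1.32, 2.58, 2.44, 1.52, 1.33, 3.01, 2.96, 6.58, 4.18, 0.08, 0.33; M̄R̄ = 29.9900 / 12 = 2.4992
UCL = X̄ + 3·M̄R̄/d₂ = 24.1138 + 3 × 2.4992 / 1.128 = 30.7606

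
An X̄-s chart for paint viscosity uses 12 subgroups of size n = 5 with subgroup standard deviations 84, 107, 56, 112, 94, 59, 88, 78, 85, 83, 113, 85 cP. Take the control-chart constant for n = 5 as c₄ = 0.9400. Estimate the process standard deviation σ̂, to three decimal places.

s̄ = (84 + 107 + 56 + 112 + 94 + 59 + 88 + 78 + 85 + 83 + 113 + 85) / 12 = 87.0000
σ̂ = s̄ / c₄ = 87.0000 / 0.9400 = 92.5532

92.553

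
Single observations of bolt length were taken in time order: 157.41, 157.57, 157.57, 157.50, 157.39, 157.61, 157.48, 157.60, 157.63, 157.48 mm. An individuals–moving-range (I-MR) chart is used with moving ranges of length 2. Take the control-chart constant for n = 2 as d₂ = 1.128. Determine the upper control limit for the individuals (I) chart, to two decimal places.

X̄ = (157.41 + 157.57 + 157.57 + 157.50 + 157.39 + 157.61 + 157.48 + 157.60 + 157.63 + 157.48) / 10 = 157.5240
Moving ranges: 0.16, 0.00, 0.07, 0.11, 0.22, 0.13, 0.12, 0.03, 0.15; M̄R̄ = 0.9900 / 9 = 0.1100
UCL = X̄ + 3·M̄R̄/d₂ = 157.5240 + 3 × 0.1100 / 1.128 = 157.8166

157.82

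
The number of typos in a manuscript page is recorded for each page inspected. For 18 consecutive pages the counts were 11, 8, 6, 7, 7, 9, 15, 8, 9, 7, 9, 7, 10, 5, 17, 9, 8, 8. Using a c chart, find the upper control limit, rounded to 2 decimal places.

c̄ = (11 + 8 + 6 + 7 + 7 + 9 + 15 + 8 + 9 + 7 + 9 + 7 + 10 + 5 + 17 + 9 + 8 + 8) / 18 = 160 / 18 = 8.8889
UCL = c̄ + 3√c̄ = 8.8889 + 3 × √8.8889 = 8.8889 + 3 × 2.9814 = 17.8332

17.83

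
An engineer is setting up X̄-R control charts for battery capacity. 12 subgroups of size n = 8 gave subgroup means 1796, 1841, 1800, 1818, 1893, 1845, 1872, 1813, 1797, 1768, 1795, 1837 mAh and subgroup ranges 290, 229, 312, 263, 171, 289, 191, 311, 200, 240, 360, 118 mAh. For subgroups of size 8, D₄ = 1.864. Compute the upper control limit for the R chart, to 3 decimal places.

R̄ = (290 + 229 + 312 + 263 + 171 + 289 + 191 + 311 + 200 + 240 + 360 + 118) / 12 = 2974.0000 / 12 = 247.8333
UCL_R = D₄·R̄ = 1.864 × 247.8333 = 461.9613

461.961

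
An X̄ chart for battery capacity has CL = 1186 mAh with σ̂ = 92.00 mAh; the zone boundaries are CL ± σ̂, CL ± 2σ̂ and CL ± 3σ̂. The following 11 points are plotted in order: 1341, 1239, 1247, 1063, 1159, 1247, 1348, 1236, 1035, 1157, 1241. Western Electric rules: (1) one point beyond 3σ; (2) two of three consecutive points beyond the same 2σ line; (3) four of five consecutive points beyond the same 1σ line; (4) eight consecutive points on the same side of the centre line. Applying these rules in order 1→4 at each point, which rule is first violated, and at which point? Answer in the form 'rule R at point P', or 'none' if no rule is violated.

none

Zone of each point (C = within 1σ̂, B = 1σ̂–2σ̂, A = 2σ̂–3σ̂, * = beyond 3σ̂; sign = side of CL): 1:+B, 2:+C, 3:+C, 4:-B, 5:-C, 6:+C, 7:+B, 8:+C, 9:-B, 10:-C, 11:+C
No rule fires across all 11 points.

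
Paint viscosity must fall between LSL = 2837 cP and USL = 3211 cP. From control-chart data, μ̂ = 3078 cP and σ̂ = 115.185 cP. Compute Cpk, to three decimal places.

Cpu = (USL − μ̂) / (3σ̂) = (3211 − 3078) / (3 × 115.185) = 0.3849; Cpl = (μ̂ − LSL) / (3σ̂) = (3078 − 2837) / (3 × 115.185) = 0.6974; Cpk = min(Cpu, Cpl) = 0.3849

0.385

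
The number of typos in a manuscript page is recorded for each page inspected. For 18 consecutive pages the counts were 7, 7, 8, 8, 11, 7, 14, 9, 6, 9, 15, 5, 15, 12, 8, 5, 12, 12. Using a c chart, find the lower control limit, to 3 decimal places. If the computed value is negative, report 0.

0.225

c̄ = (7 + 7 + 8 + 8 + 11 + 7 + 14 + 9 + 6 + 9 + 15 + 5 + 15 + 12 + 8 + 5 + 12 + 12) / 18 = 170 / 18 = 9.4444
LCL = c̄ − 3√c̄ = 9.4444 − 3 × 3.0732 = 0.2249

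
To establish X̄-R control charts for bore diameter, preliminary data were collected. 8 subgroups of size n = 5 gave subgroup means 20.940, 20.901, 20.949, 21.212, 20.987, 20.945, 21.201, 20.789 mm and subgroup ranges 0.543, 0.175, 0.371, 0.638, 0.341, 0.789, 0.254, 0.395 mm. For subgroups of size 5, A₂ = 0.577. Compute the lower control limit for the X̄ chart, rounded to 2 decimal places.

20.74

X̄̄ = (20.940 + 20.901 + 20.949 + 21.212 + 20.987 + 20.945 + 21.201 + 20.789) / 8 = 167.9240 / 8 = 20.9905
R̄ = (0.543 + 0.175 + 0.371 + 0.638 + 0.341 + 0.789 + 0.254 + 0.395) / 8 = 3.5060 / 8 = 0.4383
LCL = X̄̄ − A₂·R̄ = 20.9905 − 0.577 × 0.4383 = 20.7376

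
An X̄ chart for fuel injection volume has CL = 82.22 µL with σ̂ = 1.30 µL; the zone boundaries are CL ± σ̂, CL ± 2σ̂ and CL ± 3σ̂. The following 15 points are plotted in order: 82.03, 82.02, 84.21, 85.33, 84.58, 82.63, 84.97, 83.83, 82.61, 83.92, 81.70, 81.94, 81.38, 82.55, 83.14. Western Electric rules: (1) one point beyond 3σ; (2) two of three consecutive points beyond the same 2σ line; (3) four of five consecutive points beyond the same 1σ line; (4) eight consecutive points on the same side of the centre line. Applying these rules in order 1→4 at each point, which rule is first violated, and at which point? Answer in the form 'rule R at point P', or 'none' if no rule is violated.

Zone of each point (C = within 1σ̂, B = 1σ̂–2σ̂, A = 2σ̂–3σ̂, * = beyond 3σ̂; sign = side of CL): 1:-C, 2:-C, 3:+B, 4:+A, 5:+B, 6:+C, 7:+A, 8:+B, 9:+C, 10:+B, 11:-C, 12:-C, 13:-C, 14:+C, 15:+C
Rule 3 (four of five consecutive points beyond the same 1σ limit) is satisfied at point 7.

rule 3 at point 7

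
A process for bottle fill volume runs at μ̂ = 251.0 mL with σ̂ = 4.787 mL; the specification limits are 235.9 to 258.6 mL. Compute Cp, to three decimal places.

Cp = (USL − LSL) / (6σ̂) = (258.6 − 235.9) / (6 × 4.787) = 22.7000 / 28.7220 = 0.7903

0.790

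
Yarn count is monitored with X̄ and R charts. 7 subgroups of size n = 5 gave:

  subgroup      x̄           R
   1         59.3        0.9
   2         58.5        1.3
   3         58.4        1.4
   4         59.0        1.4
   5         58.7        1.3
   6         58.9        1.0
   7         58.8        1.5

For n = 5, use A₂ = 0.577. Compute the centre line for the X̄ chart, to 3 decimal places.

58.800

X̄̄ = (59.3 + 58.5 + 58.4 + 59.0 + 58.7 + 58.9 + 58.8) / 7 = 411.6000 / 7 = 58.8000
CL = X̄̄ = 58.8000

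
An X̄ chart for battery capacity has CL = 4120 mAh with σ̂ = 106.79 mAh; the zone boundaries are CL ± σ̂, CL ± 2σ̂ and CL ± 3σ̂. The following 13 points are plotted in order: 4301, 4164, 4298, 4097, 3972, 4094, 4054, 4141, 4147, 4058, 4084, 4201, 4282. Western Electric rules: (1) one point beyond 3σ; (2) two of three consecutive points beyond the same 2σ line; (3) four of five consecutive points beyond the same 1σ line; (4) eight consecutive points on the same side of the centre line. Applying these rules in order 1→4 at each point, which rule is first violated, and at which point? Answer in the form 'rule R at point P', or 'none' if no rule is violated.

none

Zone of each point (C = within 1σ̂, B = 1σ̂–2σ̂, A = 2σ̂–3σ̂, * = beyond 3σ̂; sign = side of CL): 1:+B, 2:+C, 3:+B, 4:-C, 5:-B, 6:-C, 7:-C, 8:+C, 9:+C, 10:-C, 11:-C, 12:+C, 13:+B
No rule fires across all 13 points.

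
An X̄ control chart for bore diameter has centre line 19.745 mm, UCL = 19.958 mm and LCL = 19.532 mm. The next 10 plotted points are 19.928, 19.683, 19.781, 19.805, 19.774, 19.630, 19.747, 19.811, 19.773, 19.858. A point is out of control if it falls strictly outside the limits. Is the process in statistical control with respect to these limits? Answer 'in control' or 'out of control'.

All 10 points lie within [19.532, 19.958].

in control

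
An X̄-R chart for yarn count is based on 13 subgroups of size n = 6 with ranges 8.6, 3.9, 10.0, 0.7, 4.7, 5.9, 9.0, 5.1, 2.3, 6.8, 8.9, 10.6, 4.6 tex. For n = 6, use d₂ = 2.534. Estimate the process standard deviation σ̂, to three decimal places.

2.462

R̄ = (8.6 + 3.9 + 10.0 + 0.7 + 4.7 + 5.9 + 9.0 + 5.1 + 2.3 + 6.8 + 8.9 + 10.6 + 4.6) / 13 = 6.2385
σ̂ = R̄ / d₂ = 6.2385 / 2.534 = 2.4619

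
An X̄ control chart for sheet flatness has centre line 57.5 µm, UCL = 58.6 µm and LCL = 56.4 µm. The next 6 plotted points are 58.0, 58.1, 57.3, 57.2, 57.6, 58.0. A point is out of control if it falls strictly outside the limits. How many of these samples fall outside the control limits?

0

All 6 points lie within [56.4, 58.6].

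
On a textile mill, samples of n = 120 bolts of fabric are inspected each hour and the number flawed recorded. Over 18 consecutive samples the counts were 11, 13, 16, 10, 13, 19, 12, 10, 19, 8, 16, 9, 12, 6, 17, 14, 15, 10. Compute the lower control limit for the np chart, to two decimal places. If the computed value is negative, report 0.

2.64

p̄ = Σdᵢ / (k·n) = 230 / (18 × 120) = 0.10648
LCL = np̄ − 3·√(np̄(1−p̄)) = 12.7778 − 3 × 3.3789 = 2.6410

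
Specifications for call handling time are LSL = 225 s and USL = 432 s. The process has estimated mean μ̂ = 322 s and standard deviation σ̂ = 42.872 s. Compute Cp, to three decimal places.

0.805

Cp = (USL − LSL) / (6σ̂) = (432 − 225) / (6 × 42.872) = 207.0000 / 257.2320 = 0.8047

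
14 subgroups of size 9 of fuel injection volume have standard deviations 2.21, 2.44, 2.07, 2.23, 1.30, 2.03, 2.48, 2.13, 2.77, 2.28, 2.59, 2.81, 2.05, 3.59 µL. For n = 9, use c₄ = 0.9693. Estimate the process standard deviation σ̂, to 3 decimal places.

2.430

s̄ = (2.21 + 2.44 + 2.07 + 2.23 + 1.30 + 2.03 + 2.48 + 2.13 + 2.77 + 2.28 + 2.59 + 2.81 + 2.05 + 3.59) / 14 = 2.3557
σ̂ = s̄ / c₄ = 2.3557 / 0.9693 = 2.4303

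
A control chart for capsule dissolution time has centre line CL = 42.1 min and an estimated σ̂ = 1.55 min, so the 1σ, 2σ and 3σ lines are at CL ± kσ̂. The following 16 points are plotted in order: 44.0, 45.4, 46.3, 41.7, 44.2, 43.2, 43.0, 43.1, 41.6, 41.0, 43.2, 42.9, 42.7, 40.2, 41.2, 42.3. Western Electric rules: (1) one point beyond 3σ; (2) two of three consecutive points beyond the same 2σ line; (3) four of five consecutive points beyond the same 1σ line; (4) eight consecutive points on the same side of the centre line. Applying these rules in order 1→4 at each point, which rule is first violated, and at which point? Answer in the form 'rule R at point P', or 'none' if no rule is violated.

rule 2 at point 3

Zone of each point (C = within 1σ̂, B = 1σ̂–2σ̂, A = 2σ̂–3σ̂, * = beyond 3σ̂; sign = side of CL): 1:+B, 2:+A, 3:+A, 4:-C, 5:+B, 6:+C, 7:+C, 8:+C, 9:-C, 10:-C, 11:+C, 12:+C, 13:+C, 14:-B, 15:-C, 16:+C
Rule 2 (two of three consecutive points beyond the same 2σ limit) is satisfied at point 3.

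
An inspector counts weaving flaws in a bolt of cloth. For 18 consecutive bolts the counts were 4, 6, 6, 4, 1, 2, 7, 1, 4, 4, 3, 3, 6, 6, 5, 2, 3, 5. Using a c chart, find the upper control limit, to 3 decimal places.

10.000

c̄ = (4 + 6 + 6 + 4 + 1 + 2 + 7 + 1 + 4 + 4 + 3 + 3 + 6 + 6 + 5 + 2 + 3 + 5) / 18 = 72 / 18 = 4.0000
UCL = c̄ + 3√c̄ = 4.0000 + 3 × √4.0000 = 4.0000 + 3 × 2.0000 = 10.0000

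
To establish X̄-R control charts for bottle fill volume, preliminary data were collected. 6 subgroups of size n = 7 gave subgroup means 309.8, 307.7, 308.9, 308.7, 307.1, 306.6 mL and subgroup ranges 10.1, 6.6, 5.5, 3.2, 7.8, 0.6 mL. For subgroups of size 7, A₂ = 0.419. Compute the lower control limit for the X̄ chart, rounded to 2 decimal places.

305.77

X̄̄ = (309.8 + 307.7 + 308.9 + 308.7 + 307.1 + 306.6) / 6 = 1848.8000 / 6 = 308.1333
R̄ = (10.1 + 6.6 + 5.5 + 3.2 + 7.8 + 0.6) / 6 = 33.8000 / 6 = 5.6333
LCL = X̄̄ − A₂·R̄ = 308.1333 − 0.419 × 5.6333 = 305.7730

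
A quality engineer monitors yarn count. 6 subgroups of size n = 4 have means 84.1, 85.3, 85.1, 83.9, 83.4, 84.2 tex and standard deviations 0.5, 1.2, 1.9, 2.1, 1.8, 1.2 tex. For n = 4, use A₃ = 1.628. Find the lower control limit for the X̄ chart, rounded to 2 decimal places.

81.97

X̄̄ = (84.1 + 85.3 + 85.1 + 83.9 + 83.4 + 84.2) / 6 = 84.3333
s̄ = (0.5 + 1.2 + 1.9 + 2.1 + 1.8 + 1.2) / 6 = 1.4500
LCL = X̄̄ − A₃·s̄ = 84.3333 − 1.628 × 1.4500 = 81.9727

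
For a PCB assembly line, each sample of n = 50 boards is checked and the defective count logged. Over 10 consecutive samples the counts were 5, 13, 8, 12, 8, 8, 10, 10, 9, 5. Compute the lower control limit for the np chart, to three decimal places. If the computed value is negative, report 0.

0.722

p̄ = Σdᵢ / (k·n) = 88 / (10 × 50) = 0.17600
LCL = np̄ − 3·√(np̄(1−p̄)) = 8.8000 − 3 × 2.6928 = 0.7216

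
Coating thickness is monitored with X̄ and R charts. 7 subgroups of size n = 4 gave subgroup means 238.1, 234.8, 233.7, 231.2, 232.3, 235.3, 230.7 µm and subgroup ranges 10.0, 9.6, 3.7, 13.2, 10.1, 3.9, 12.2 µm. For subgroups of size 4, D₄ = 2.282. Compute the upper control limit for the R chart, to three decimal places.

20.440

R̄ = (10.0 + 9.6 + 3.7 + 13.2 + 10.1 + 3.9 + 12.2) / 7 = 62.7000 / 7 = 8.9571
UCL_R = D₄·R̄ = 2.282 × 8.9571 = 20.4402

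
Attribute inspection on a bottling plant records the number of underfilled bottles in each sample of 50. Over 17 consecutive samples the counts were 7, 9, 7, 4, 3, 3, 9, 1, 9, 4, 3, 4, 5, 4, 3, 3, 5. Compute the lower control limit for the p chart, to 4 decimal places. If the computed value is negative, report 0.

p̄ = Σdᵢ / (k·n) = 83 / (17 × 50) = 0.09765
LCL = p̄ − 3·√(p̄(1−p̄)/n) = 0.09765 − 3 × 0.04198 = -0.02829 → 0 (negative, so LCL = 0)

0.0000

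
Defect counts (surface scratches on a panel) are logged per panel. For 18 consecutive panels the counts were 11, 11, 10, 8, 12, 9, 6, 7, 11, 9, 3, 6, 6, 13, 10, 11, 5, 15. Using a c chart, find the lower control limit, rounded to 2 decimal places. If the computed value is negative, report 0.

0.03

c̄ = (11 + 11 + 10 + 8 + 12 + 9 + 6 + 7 + 11 + 9 + 3 + 6 + 6 + 13 + 10 + 11 + 5 + 15) / 18 = 163 / 18 = 9.0556
LCL = c̄ − 3√c̄ = 9.0556 − 3 × 3.0092 = 0.0278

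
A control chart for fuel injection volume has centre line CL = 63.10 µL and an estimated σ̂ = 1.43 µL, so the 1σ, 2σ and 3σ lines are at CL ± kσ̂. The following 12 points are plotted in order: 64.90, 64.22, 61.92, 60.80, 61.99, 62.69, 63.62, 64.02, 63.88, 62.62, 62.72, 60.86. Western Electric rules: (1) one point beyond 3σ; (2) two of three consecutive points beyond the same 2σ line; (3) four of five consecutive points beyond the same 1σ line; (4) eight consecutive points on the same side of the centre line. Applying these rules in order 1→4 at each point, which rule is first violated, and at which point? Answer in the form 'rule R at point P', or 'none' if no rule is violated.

Zone of each point (C = within 1σ̂, B = 1σ̂–2σ̂, A = 2σ̂–3σ̂, * = beyond 3σ̂; sign = side of CL): 1:+B, 2:+C, 3:-C, 4:-B, 5:-C, 6:-C, 7:+C, 8:+C, 9:+C, 10:-C, 11:-C, 12:-B
No rule fires across all 12 points.

none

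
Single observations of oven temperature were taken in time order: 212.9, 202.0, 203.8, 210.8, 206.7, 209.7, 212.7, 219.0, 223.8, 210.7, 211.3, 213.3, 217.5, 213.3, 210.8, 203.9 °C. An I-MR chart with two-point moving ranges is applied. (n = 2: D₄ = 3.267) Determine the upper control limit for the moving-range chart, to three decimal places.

Moving ranges: 10.9, 1.8, 7.0, 4.1, 3.0, 3.0, 6.3, 4.8, 13.1, 0.6, 2.0, 4.2, 4.2, 2.5, 6.9; M̄R̄ = 74.4000 / 15 = 4.9600
UCL_MR = D₄·M̄R̄ = 3.267 × 4.9600 = 16.2043

16.204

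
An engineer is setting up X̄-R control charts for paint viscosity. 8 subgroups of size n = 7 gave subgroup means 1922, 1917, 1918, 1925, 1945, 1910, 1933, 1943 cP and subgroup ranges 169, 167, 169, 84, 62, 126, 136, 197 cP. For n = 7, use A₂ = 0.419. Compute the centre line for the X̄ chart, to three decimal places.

1926.625

X̄̄ = (1922 + 1917 + 1918 + 1925 + 1945 + 1910 + 1933 + 1943) / 8 = 15413.0000 / 8 = 1926.6250
CL = X̄̄ = 1926.6250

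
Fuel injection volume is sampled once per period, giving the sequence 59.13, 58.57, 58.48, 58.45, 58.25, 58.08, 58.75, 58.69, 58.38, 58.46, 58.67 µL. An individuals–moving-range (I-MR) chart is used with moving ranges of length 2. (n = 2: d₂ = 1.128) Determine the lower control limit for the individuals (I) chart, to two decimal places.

X̄ = (59.13 + 58.57 + 58.48 + 58.45 + 58.25 + 58.08 + 58.75 + 58.69 + 58.38 + 58.46 + 58.67) / 11 = 58.5373
Moving ranges: 0.56, 0.09, 0.03, 0.20, 0.17, 0.67, 0.06, 0.31, 0.08, 0.21; M̄R̄ = 2.3800 / 10 = 0.2380
LCL = X̄ − 3·M̄R̄/d₂ = 58.5373 − 3 × 0.2380 / 1.128 = 57.9043

57.90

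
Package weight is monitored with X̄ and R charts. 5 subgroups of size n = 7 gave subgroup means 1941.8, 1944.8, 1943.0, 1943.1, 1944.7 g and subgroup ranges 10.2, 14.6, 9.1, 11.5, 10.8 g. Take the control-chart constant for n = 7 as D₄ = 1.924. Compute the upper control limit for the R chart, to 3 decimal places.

21.626

R̄ = (10.2 + 14.6 + 9.1 + 11.5 + 10.8) / 5 = 56.2000 / 5 = 11.2400
UCL_R = D₄·R̄ = 1.924 × 11.2400 = 21.6258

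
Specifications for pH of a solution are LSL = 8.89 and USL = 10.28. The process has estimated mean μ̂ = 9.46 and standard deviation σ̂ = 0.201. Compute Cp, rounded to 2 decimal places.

Cp = (USL − LSL) / (6σ̂) = (10.28 − 8.89) / (6 × 0.201) = 1.3900 / 1.2060 = 1.1526

1.15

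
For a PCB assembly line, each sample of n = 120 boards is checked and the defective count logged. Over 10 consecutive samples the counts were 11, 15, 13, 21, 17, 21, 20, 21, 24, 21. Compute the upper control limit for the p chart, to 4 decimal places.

0.2520

p̄ = Σdᵢ / (k·n) = 184 / (10 × 120) = 0.15333
UCL = p̄ + 3·√(p̄(1−p̄)/n) = 0.15333 + 3 × √(0.15333×0.84667/120) = 0.15333 + 3 × 0.03289 = 0.25201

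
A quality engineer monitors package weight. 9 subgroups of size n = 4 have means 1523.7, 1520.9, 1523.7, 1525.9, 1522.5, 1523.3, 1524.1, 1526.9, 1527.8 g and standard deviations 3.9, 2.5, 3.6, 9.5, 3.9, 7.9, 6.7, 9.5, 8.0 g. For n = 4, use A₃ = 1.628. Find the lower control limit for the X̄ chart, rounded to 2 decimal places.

1514.27

X̄̄ = (1523.7 + 1520.9 + 1523.7 + 1525.9 + 1522.5 + 1523.3 + 1524.1 + 1526.9 + 1527.8) / 9 = 1524.3111
s̄ = (3.9 + 2.5 + 3.6 + 9.5 + 3.9 + 7.9 + 6.7 + 9.5 + 8.0) / 9 = 6.1667
LCL = X̄̄ − A₃·s̄ = 1524.3111 − 1.628 × 6.1667 = 1514.2718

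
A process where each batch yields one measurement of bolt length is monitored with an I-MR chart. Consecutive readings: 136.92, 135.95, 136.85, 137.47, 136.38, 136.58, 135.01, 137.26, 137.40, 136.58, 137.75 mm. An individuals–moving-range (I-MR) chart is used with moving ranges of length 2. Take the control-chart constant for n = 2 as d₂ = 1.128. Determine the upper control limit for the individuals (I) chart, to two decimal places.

X̄ = (136.92 + 135.95 + 136.85 + 137.47 + 136.38 + 136.58 + 135.01 + 137.26 + 137.40 + 136.58 + 137.75) / 11 = 136.7409
Moving ranges: 0.97, 0.90, 0.62, 1.09, 0.20, 1.57, 2.25, 0.14, 0.82, 1.17; M̄R̄ = 9.7300 / 10 = 0.9730
UCL = X̄ + 3·M̄R̄/d₂ = 136.7409 + 3 × 0.9730 / 1.128 = 139.3287

139.33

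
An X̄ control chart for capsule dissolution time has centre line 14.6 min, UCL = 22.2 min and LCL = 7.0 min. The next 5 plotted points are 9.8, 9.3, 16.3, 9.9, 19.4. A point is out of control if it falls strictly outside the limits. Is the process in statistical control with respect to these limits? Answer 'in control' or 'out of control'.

All 5 points lie within [7.0, 22.2].

in control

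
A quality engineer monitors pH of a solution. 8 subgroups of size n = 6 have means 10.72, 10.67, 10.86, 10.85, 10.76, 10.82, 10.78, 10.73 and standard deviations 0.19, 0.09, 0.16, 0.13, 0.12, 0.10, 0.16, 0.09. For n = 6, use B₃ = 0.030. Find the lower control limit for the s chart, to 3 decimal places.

s̄ = (0.19 + 0.09 + 0.16 + 0.13 + 0.12 + 0.10 + 0.16 + 0.09) / 8 = 0.1300
LCL_s = B₃·s̄ = 0.030 × 0.1300 = 0.0039

0.004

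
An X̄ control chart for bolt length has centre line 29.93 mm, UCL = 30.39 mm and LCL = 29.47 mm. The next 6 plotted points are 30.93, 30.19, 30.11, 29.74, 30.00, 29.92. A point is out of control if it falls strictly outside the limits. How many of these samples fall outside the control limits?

Compare each point to [29.47, 30.39]: sample 1 = 30.93 > UCL.

1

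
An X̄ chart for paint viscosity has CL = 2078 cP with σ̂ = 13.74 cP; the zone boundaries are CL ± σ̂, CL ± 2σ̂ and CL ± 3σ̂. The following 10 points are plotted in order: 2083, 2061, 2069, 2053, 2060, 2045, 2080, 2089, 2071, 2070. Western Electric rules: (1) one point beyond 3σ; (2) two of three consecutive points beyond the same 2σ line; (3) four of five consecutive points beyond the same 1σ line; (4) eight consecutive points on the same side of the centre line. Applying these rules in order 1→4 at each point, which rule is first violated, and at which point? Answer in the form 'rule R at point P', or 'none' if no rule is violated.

rule 3 at point 6

Zone of each point (C = within 1σ̂, B = 1σ̂–2σ̂, A = 2σ̂–3σ̂, * = beyond 3σ̂; sign = side of CL): 1:+C, 2:-B, 3:-C, 4:-B, 5:-B, 6:-A, 7:+C, 8:+C, 9:-C, 10:-C
Rule 3 (four of five consecutive points beyond the same 1σ limit) is satisfied at point 6.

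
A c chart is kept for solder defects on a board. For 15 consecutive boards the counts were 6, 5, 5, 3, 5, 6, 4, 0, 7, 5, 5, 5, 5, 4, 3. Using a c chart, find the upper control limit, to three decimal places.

10.921

c̄ = (6 + 5 + 5 + 3 + 5 + 6 + 4 + 0 + 7 + 5 + 5 + 5 + 5 + 4 + 3) / 15 = 68 / 15 = 4.5333
UCL = c̄ + 3√c̄ = 4.5333 + 3 × √4.5333 = 4.5333 + 3 × 2.1292 = 10.9208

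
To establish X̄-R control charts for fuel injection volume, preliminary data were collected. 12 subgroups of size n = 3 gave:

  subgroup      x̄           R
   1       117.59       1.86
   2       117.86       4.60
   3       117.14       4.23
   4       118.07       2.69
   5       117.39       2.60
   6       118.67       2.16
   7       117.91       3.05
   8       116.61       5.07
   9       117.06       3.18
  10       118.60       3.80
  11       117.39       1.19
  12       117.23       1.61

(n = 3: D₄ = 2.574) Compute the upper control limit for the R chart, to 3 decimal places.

R̄ = (1.86 + 4.60 + 4.23 + 2.69 + 2.60 + 2.16 + 3.05 + 5.07 + 3.18 + 3.80 + 1.19 + 1.61) / 12 = 36.0400 / 12 = 3.0033
UCL_R = D₄·R̄ = 2.574 × 3.0033 = 7.7306

7.731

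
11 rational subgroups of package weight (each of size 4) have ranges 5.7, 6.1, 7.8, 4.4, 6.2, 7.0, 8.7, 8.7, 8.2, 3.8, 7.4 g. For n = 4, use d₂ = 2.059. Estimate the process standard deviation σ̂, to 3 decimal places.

3.267

R̄ = (5.7 + 6.1 + 7.8 + 4.4 + 6.2 + 7.0 + 8.7 + 8.7 + 8.2 + 3.8 + 7.4) / 11 = 6.7273
σ̂ = R̄ / d₂ = 6.7273 / 2.059 = 3.2673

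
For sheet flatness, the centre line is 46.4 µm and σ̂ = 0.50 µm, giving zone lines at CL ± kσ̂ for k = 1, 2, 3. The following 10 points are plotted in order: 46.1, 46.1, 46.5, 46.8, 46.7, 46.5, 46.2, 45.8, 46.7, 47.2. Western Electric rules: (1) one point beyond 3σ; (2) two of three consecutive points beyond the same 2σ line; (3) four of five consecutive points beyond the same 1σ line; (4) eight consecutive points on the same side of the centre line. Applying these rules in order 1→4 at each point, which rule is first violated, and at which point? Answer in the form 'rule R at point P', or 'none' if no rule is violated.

none

Zone of each point (C = within 1σ̂, B = 1σ̂–2σ̂, A = 2σ̂–3σ̂, * = beyond 3σ̂; sign = side of CL): 1:-C, 2:-C, 3:+C, 4:+C, 5:+C, 6:+C, 7:-C, 8:-B, 9:+C, 10:+B
No rule fires across all 10 points.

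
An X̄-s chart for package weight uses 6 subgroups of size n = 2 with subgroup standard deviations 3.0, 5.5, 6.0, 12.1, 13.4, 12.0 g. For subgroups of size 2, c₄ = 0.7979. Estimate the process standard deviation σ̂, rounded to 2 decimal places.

10.86

s̄ = (3.0 + 5.5 + 6.0 + 12.1 + 13.4 + 12.0) / 6 = 8.6667
σ̂ = s̄ / c₄ = 8.6667 / 0.7979 = 10.8618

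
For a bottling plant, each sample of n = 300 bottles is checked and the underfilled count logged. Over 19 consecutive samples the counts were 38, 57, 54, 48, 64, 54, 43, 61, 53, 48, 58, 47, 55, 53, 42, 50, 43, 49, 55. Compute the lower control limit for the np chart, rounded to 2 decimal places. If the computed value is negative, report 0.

31.62

p̄ = Σdᵢ / (k·n) = 972 / (19 × 300) = 0.17053
LCL = np̄ − 3·√(np̄(1−p̄)) = 51.1579 − 3 × 6.5141 = 31.6154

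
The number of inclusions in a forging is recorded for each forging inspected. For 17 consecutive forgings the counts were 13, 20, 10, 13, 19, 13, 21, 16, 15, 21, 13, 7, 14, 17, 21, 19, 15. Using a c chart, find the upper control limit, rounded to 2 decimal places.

27.60

c̄ = (13 + 20 + 10 + 13 + 19 + 13 + 21 + 16 + 15 + 21 + 13 + 7 + 14 + 17 + 21 + 19 + 15) / 17 = 267 / 17 = 15.7059
UCL = c̄ + 3√c̄ = 15.7059 + 3 × √15.7059 = 15.7059 + 3 × 3.9631 = 27.5951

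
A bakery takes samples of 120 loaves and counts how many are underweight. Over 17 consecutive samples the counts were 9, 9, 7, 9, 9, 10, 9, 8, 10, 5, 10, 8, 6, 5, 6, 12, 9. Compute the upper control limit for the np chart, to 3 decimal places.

16.630

p̄ = Σdᵢ / (k·n) = 141 / (17 × 120) = 0.06912
UCL = np̄ + 3·√(np̄(1−p̄)) = 8.2941 + 3 × √(8.2941×0.93088) = 8.2941 + 3 × 2.7786 = 16.6300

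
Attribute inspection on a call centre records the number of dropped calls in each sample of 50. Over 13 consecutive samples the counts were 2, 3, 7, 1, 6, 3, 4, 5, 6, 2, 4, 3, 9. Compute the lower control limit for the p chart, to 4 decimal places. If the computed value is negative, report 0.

0.0000

p̄ = Σdᵢ / (k·n) = 55 / (13 × 50) = 0.08462
LCL = p̄ − 3·√(p̄(1−p̄)/n) = 0.08462 − 3 × 0.03936 = -0.03346 → 0 (negative, so LCL = 0)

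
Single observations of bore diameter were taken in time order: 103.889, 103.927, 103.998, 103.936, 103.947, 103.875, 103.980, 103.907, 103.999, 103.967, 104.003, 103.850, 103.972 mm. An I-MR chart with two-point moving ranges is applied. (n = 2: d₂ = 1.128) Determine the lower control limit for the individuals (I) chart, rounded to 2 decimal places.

X̄ = (103.889 + 103.927 + 103.998 + 103.936 + 103.947 + 103.875 + 103.980 + 103.907 + 103.999 + 103.967 + 104.003 + 103.850 + 103.972) / 13 = 103.9423
Moving ranges: 0.038, 0.071, 0.062, 0.011, 0.072, 0.105, 0.073, 0.092, 0.032, 0.036, 0.153, 0.122; M̄R̄ = 0.8670 / 12 = 0.0722
LCL = X̄ − 3·M̄R̄/d₂ = 103.9423 − 3 × 0.0722 / 1.128 = 103.7502

103.75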